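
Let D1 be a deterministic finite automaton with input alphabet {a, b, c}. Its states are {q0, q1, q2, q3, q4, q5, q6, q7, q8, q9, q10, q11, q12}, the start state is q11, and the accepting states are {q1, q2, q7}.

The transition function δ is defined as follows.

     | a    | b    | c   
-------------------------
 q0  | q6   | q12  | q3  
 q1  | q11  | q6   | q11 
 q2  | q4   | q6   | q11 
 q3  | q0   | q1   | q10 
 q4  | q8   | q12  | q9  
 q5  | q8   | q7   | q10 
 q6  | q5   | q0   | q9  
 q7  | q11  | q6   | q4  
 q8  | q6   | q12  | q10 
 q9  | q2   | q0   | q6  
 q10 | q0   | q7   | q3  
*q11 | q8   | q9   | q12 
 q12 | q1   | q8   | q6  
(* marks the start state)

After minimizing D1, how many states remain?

6

Start with accepting vs non-accepting: {q1,q2,q7} | {q0,q3,q4,q5,q6,q8,q9,q10,q11,q12}.
Refine {q0,q3,q4,q5,q6,q8,q9,q10,q11,q12} on symbol a: members go to different blocks, giving {q0,q3,q4,q5,q6,q8,q10,q11} and {q9,q12}.
On input b, block {q0,q3,q4,q5,q6,q8,q10,q11} splits into {q0,q4,q8,q11} and {q3,q5,q10} and {q6}.
On input a, block {q0,q4,q8,q11} splits into {q0,q8} and {q4,q11}.
The partition is now stable with 6 blocks: {q1,q2,q7} | {q0,q8} | {q9,q12} | {q3,q5,q10} | {q6} | {q4,q11}.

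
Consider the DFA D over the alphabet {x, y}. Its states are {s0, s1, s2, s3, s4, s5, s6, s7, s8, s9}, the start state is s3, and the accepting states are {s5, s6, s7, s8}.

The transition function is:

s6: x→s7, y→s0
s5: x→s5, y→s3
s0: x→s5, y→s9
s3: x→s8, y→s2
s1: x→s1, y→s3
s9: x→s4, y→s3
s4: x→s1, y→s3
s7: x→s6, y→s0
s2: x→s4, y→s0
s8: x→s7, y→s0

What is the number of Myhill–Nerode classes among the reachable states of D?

Every state is reachable, so we keep all 10.
P0 = {s5,s6,s7,s8} | {s0,s1,s2,s3,s4,s9}.
On input x, block {s0,s1,s2,s3,s4,s9} splits into {s1,s2,s4,s9} and {s0,s3}.
The partition is now stable with 3 blocks: {s5,s6,s7,s8} | {s1,s2,s4,s9} | {s0,s3}.

3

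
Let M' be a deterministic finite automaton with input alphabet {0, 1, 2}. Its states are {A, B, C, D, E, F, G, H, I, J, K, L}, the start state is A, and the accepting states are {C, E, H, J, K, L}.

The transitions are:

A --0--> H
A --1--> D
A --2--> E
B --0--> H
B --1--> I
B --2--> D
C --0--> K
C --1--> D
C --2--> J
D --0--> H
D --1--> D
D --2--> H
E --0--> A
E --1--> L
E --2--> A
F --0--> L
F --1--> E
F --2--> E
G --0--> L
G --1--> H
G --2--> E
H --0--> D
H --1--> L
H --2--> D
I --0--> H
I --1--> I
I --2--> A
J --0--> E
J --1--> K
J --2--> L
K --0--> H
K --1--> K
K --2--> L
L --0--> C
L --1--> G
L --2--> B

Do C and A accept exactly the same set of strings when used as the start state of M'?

No

States {F} cannot be reached from the start state, so discard them.
Start with accepting vs non-accepting: {C,E,H,J,K,L} | {A,B,D,G,I}.
Refine {C,E,H,J,K,L} on symbol 0: members go to different blocks, giving {C,J,K,L} and {E,H}.
Split {C,J,K,L} by δ(·,0) → {C,L} and {J,K}.
Refine {C,L} on symbol 0: members go to different blocks, giving {C} and {L}.
On input 0, block {A,B,D,G,I} splits into {A,B,D,I} and {G}.
Refine {A,B,D,I} on symbol 2: members go to different blocks, giving {A,D} and {B,I}.
Stable partition: {C} | {A,D} | {E,H} | {J,K} | {L} | {G} | {B,I} — 7 equivalence classes.
C and A end up in different blocks, so they are distinguishable. For instance, the string 'ε' is accepted from only C.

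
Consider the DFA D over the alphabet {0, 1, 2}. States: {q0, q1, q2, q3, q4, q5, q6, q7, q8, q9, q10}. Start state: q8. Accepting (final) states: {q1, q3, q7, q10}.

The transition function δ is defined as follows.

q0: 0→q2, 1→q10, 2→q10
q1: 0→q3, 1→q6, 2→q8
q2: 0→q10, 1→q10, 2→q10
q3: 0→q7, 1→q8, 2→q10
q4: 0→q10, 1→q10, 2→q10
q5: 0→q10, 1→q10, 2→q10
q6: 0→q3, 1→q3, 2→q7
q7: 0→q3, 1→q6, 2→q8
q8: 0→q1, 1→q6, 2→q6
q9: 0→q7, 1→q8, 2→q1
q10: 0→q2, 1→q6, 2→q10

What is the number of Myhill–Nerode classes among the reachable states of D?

Reachable states from the start: {q1,q2,q3,q6,q7,q8,q10}. Unreachable: {q0,q4,q5,q9} — drop them.
Start with accepting vs non-accepting: {q1,q3,q7,q10} | {q2,q6,q8}.
Refine {q1,q3,q7,q10} on symbol 0: members go to different blocks, giving {q1,q3,q7} and {q10}.
On input 2, block {q1,q3,q7} splits into {q1,q7} and {q3}.
On input 0, block {q2,q6,q8} splits into {q2} and {q6} and {q8}.
No further refinement is possible. Final partition (6 blocks): {q1,q7} | {q2} | {q10} | {q3} | {q6} | {q8}.

6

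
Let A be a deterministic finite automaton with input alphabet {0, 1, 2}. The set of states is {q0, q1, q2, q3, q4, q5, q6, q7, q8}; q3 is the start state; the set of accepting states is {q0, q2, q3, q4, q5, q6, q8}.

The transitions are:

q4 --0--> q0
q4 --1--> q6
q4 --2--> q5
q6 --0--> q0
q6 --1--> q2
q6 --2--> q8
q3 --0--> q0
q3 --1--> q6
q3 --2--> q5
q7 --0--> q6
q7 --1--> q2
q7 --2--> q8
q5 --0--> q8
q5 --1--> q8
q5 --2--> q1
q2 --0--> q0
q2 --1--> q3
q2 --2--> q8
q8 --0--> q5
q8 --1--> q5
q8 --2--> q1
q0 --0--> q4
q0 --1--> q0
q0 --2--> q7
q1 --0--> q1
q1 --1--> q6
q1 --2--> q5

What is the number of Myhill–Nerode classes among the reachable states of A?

5

Every state is reachable, so we keep all 9.
Initial partition by acceptance: {q0,q2,q3,q4,q5,q6,q8} | {q1,q7}.
On input 2, block {q0,q2,q3,q4,q5,q6,q8} splits into {q2,q3,q4,q6} and {q0,q5,q8}.
On input 0, block {q1,q7} splits into {q1} and {q7}.
On input 0, block {q0,q5,q8} splits into {q5,q8} and {q0}.
No further refinement is possible. Final partition (5 blocks): {q2,q3,q4,q6} | {q1} | {q5,q8} | {q7} | {q0}.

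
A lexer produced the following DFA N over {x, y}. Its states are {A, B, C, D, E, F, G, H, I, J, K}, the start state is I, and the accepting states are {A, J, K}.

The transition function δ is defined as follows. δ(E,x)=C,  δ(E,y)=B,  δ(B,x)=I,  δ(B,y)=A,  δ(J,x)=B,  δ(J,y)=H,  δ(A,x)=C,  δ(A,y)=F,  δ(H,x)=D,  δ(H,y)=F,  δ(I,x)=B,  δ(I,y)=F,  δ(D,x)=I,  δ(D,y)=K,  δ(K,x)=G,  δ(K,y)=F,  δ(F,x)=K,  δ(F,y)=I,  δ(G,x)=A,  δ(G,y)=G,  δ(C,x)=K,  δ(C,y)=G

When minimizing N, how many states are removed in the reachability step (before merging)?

4

No path from I leads to D, E, H, J; the other 7 states are all reachable.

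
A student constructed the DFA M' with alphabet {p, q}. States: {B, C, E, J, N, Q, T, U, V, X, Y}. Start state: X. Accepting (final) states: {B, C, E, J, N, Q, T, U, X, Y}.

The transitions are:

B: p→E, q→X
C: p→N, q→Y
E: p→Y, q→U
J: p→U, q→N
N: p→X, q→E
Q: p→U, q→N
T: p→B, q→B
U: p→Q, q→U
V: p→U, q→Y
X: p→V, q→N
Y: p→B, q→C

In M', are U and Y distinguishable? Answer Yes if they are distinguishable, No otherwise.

First remove the unreachable states {J,T}; 9 states remain.
Start with accepting vs non-accepting: {B,C,E,N,Q,U,X,Y} | {V}.
Split {B,C,E,N,Q,U,X,Y} by δ(·,p) → {B,C,E,N,Q,U,Y} and {X}.
Split {B,C,E,N,Q,U,Y} by δ(·,p) → {B,C,E,Q,U,Y} and {N}.
Split {B,C,E,Q,U,Y} by δ(·,p) → {B,E,Q,U,Y} and {C}.
On input q, block {B,E,Q,U,Y} splits into {E,U} and {B} and {Y} and {Q}.
Split {E,U} by δ(·,p) → {E} and {U}.
No further refinement is possible. Final partition (9 blocks): {E} | {V} | {X} | {N} | {C} | {B} | {Y} | {Q} | {U}.
U and Y end up in different blocks, so they are distinguishable. For instance, the string 'pqp' is accepted from only U.

Yes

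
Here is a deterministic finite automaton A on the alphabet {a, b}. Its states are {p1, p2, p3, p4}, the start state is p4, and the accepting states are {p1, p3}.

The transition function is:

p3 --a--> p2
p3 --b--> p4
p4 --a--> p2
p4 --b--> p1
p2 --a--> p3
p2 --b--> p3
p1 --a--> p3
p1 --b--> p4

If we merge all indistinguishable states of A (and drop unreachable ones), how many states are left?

Initial partition by acceptance: {p1,p3} | {p2,p4}.
Refine {p1,p3} on symbol a: members go to different blocks, giving {p1} and {p3}.
Refine {p2,p4} on symbol a: members go to different blocks, giving {p2} and {p4}.
Stable partition: {p1} | {p2} | {p3} | {p4} — 4 equivalence classes.

4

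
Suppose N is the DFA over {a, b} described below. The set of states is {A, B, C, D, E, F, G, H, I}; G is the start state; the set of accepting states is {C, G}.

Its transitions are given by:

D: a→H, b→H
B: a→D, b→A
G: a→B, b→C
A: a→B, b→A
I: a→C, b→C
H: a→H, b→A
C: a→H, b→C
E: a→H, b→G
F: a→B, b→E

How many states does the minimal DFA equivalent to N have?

2

States {E,F,I} cannot be reached from the start state, so discard them.
Start with accepting vs non-accepting: {C,G} | {A,B,D,H}.
The partition is now stable with 2 blocks: {C,G} | {A,B,D,H}.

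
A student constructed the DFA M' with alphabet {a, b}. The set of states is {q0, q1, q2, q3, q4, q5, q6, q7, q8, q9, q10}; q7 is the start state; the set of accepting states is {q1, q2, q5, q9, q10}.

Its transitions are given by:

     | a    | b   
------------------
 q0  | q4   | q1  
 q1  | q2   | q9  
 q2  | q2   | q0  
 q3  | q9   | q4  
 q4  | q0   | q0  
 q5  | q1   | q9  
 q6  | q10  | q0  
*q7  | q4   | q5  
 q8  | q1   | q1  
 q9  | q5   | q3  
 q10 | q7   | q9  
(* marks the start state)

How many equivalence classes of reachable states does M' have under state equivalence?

Reachable states from the start: {q0,q1,q2,q3,q4,q5,q7,q9}. Unreachable: {q6,q8,q10} — drop them.
Initial partition by acceptance: {q1,q2,q5,q9} | {q0,q3,q4,q7}.
Split {q1,q2,q5,q9} by δ(·,b) → {q1,q5} and {q2,q9}.
On input a, block {q1,q5} splits into {q1} and {q5}.
Split {q0,q3,q4,q7} by δ(·,a) → {q0,q4,q7} and {q3}.
On input b, block {q0,q4,q7} splits into {q0} and {q4} and {q7}.
On input a, block {q2,q9} splits into {q2} and {q9}.
No further refinement is possible. Final partition (8 blocks): {q1} | {q0} | {q2} | {q5} | {q3} | {q4} | {q7} | {q9}.

8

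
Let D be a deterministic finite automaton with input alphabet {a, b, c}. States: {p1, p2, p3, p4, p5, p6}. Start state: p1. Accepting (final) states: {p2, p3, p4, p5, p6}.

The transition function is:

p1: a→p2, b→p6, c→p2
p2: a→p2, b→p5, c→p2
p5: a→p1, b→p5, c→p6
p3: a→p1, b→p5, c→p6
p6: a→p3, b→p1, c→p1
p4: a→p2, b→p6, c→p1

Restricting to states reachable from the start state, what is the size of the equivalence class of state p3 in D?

2

First remove the unreachable states {p4}; 5 states remain.
P0 = {p2,p3,p5,p6} | {p1}.
On input a, block {p2,p3,p5,p6} splits into {p2,p6} and {p3,p5}.
Split {p2,p6} by δ(·,a) → {p2} and {p6}.
Stable partition: {p2} | {p1} | {p3,p5} | {p6} — 4 equivalence classes.
State p3 belongs to the block {p3,p5}, which has 2 states.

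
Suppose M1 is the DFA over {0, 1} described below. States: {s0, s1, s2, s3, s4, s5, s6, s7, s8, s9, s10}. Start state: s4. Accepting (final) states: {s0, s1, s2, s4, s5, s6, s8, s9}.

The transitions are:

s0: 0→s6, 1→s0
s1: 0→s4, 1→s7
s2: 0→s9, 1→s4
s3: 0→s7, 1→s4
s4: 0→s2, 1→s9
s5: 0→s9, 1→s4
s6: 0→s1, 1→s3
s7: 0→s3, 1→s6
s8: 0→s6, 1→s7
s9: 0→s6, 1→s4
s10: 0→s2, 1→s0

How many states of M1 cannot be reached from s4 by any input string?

Starting at s4 and following transitions, the reachable set is {s1, s2, s3, s4, s6, s7, s9}. That leaves s0, s5, s8, s10 unreachable — 4 in total.

4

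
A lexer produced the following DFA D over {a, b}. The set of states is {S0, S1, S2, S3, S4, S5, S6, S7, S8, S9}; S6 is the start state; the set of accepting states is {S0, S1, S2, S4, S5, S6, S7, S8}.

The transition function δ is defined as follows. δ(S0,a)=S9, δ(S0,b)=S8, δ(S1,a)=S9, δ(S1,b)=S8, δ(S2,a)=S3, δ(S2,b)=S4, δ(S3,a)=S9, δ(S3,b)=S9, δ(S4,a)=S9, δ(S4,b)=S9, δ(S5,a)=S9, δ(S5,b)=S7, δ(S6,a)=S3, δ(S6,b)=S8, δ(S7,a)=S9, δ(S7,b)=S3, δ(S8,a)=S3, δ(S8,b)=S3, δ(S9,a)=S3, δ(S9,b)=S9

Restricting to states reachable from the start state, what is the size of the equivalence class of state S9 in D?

States {S0,S1,S2,S4,S5,S7} cannot be reached from the start state, so discard them.
Start with accepting vs non-accepting: {S6,S8} | {S3,S9}.
On input b, block {S6,S8} splits into {S6} and {S8}.
Stable partition: {S6} | {S3,S9} | {S8} — 3 equivalence classes.
The equivalence class containing S9 is {S3,S9}, of size 2.

2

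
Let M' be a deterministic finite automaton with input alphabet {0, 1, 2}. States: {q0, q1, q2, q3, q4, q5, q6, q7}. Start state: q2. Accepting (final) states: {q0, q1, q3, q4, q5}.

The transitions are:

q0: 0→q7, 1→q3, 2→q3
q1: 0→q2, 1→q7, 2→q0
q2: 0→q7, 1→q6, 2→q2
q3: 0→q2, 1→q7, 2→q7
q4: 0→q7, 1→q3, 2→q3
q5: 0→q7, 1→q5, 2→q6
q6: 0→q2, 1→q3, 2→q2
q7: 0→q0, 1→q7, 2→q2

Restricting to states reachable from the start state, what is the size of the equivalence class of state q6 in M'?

1

Reachable states from the start: {q0,q2,q3,q6,q7}. Unreachable: {q1,q4,q5} — drop them.
Initial partition by acceptance: {q0,q3} | {q2,q6,q7}.
On input 1, block {q0,q3} splits into {q0} and {q3}.
Refine {q2,q6,q7} on symbol 0: members go to different blocks, giving {q2,q6} and {q7}.
Split {q2,q6} by δ(·,0) → {q2} and {q6}.
Stable partition: {q0} | {q2} | {q3} | {q7} | {q6} — 5 equivalence classes.
The equivalence class containing q6 is {q6}, of size 1.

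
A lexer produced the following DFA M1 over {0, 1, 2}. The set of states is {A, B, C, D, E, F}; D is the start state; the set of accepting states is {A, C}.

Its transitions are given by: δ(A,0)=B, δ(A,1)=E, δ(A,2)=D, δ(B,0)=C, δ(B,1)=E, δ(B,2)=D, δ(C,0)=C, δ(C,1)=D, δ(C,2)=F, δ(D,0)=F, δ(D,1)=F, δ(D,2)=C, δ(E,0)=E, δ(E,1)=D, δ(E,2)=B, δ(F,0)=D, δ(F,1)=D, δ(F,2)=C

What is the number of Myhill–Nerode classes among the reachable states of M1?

First remove the unreachable states {A,B,E}; 3 states remain.
Initial partition by acceptance: {C} | {D,F}.
Stable partition: {C} | {D,F} — 2 equivalence classes.

2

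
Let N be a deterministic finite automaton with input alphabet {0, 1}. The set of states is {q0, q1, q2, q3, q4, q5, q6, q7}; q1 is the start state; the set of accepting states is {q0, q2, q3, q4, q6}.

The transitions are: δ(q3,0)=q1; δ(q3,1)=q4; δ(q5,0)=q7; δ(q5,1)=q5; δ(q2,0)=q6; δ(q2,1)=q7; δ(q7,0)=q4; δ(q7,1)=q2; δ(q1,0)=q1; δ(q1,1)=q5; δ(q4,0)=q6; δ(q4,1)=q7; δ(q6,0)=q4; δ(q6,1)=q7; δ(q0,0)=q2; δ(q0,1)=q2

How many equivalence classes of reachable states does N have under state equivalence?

States {q0,q3} cannot be reached from the start state, so discard them.
Start with accepting vs non-accepting: {q2,q4,q6} | {q1,q5,q7}.
On input 0, block {q1,q5,q7} splits into {q1,q5} and {q7}.
Refine {q1,q5} on symbol 0: members go to different blocks, giving {q1} and {q5}.
The partition is now stable with 4 blocks: {q2,q4,q6} | {q1} | {q7} | {q5}.

4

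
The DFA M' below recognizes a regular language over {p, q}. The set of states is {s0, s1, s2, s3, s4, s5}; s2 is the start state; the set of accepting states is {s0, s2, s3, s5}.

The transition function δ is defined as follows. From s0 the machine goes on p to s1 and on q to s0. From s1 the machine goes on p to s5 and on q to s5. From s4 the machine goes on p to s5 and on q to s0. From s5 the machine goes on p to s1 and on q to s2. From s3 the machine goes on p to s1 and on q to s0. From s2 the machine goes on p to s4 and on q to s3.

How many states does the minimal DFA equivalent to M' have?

2

Every state is reachable, so we keep all 6.
Initial partition by acceptance: {s0,s2,s3,s5} | {s1,s4}.
The partition is now stable with 2 blocks: {s0,s2,s3,s5} | {s1,s4}.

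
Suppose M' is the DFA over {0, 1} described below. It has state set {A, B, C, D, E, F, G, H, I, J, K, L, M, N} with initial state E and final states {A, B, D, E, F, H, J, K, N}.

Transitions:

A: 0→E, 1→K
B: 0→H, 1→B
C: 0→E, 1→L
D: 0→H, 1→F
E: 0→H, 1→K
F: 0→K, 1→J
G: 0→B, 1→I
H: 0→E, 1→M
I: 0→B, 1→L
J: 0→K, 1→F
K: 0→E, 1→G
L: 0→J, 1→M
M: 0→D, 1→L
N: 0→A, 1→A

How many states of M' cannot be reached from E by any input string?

No path from E leads to A, C, N; the other 11 states are all reachable.

3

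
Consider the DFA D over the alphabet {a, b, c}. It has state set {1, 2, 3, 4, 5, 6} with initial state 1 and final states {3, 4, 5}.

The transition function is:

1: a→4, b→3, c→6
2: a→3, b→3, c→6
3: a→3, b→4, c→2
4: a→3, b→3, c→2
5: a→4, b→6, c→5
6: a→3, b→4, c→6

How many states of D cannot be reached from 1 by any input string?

1

No path from 1 leads to 5; the other 5 states are all reachable.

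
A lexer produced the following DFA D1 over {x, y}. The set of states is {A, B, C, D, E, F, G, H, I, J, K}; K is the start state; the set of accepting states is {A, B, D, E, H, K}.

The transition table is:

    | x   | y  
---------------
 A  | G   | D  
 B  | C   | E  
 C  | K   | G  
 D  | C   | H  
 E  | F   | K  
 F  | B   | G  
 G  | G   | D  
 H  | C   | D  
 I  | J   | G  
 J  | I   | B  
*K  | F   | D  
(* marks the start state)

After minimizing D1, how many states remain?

Reachable states from the start: {B,C,D,E,F,G,H,K}. Unreachable: {A,I,J} — drop them.
P0 = {B,D,E,H,K} | {C,F,G}.
On input x, block {C,F,G} splits into {C,F} and {G}.
No further refinement is possible. Final partition (3 blocks): {B,D,E,H,K} | {C,F} | {G}.

3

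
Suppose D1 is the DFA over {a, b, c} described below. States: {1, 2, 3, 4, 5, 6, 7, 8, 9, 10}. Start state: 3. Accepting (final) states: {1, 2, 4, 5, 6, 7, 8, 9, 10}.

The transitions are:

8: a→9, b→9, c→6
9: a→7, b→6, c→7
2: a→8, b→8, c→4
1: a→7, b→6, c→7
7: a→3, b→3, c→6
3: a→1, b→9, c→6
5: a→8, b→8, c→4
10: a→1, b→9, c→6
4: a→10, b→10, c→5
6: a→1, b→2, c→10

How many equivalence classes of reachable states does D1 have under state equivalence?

Initial partition by acceptance: {1,2,4,5,6,7,8,9,10} | {3}.
Split {1,2,4,5,6,7,8,9,10} by δ(·,a) → {1,2,4,5,6,8,9,10} and {7}.
Refine {1,2,4,5,6,8,9,10} on symbol a: members go to different blocks, giving {2,4,5,6,8,10} and {1,9}.
Refine {2,4,5,6,8,10} on symbol a: members go to different blocks, giving {2,4,5} and {6,8,10}.
Refine {6,8,10} on symbol b: members go to different blocks, giving {8,10} and {6}.
The partition is now stable with 6 blocks: {2,4,5} | {3} | {7} | {1,9} | {8,10} | {6}.

6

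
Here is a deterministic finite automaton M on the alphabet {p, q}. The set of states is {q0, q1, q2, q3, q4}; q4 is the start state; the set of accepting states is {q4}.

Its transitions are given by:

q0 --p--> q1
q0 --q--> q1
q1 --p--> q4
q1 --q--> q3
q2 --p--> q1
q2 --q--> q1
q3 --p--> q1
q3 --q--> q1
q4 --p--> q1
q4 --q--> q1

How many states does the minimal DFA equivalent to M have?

States {q0,q2} cannot be reached from the start state, so discard them.
Start with accepting vs non-accepting: {q4} | {q1,q3}.
On input p, block {q1,q3} splits into {q1} and {q3}.
No further refinement is possible. Final partition (3 blocks): {q4} | {q1} | {q3}.

3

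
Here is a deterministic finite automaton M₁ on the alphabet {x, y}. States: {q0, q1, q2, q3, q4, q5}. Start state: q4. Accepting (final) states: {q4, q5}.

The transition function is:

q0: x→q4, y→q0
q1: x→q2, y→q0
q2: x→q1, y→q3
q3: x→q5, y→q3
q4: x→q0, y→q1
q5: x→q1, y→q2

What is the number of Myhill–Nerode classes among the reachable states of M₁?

P0 = {q4,q5} | {q0,q1,q2,q3}.
Refine {q0,q1,q2,q3} on symbol x: members go to different blocks, giving {q0,q3} and {q1,q2}.
On input x, block {q4,q5} splits into {q4} and {q5}.
Refine {q0,q3} on symbol x: members go to different blocks, giving {q0} and {q3}.
Split {q1,q2} by δ(·,y) → {q1} and {q2}.
The partition is now stable with 6 blocks: {q4} | {q0} | {q1} | {q5} | {q3} | {q2}.

6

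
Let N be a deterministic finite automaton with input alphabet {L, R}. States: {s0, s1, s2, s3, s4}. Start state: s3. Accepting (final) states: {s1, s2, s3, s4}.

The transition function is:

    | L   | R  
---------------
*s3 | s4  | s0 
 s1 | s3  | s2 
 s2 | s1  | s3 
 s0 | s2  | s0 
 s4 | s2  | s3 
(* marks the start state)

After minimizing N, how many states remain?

Initial partition by acceptance: {s1,s2,s3,s4} | {s0}.
Refine {s1,s2,s3,s4} on symbol R: members go to different blocks, giving {s1,s2,s4} and {s3}.
Refine {s1,s2,s4} on symbol L: members go to different blocks, giving {s2,s4} and {s1}.
Refine {s2,s4} on symbol L: members go to different blocks, giving {s2} and {s4}.
No further refinement is possible. Final partition (5 blocks): {s2} | {s0} | {s3} | {s1} | {s4}.

5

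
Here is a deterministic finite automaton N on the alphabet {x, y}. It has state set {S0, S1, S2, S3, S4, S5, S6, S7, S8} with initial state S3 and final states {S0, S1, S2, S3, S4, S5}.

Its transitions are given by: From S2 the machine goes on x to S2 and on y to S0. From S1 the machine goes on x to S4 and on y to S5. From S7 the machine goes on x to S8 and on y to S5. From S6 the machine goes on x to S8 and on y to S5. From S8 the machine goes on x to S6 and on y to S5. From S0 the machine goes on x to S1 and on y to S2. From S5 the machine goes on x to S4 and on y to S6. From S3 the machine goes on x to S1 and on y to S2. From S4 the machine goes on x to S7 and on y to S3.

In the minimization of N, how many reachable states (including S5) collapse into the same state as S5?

1

Start with accepting vs non-accepting: {S0,S1,S2,S3,S4,S5} | {S6,S7,S8}.
Split {S0,S1,S2,S3,S4,S5} by δ(·,x) → {S0,S1,S2,S3,S5} and {S4}.
Refine {S0,S1,S2,S3,S5} on symbol x: members go to different blocks, giving {S0,S2,S3} and {S1,S5}.
Split {S0,S2,S3} by δ(·,x) → {S0,S3} and {S2}.
On input y, block {S1,S5} splits into {S1} and {S5}.
Stable partition: {S0,S3} | {S6,S7,S8} | {S4} | {S1} | {S2} | {S5} — 6 equivalence classes.
The equivalence class containing S5 is {S5}, of size 1.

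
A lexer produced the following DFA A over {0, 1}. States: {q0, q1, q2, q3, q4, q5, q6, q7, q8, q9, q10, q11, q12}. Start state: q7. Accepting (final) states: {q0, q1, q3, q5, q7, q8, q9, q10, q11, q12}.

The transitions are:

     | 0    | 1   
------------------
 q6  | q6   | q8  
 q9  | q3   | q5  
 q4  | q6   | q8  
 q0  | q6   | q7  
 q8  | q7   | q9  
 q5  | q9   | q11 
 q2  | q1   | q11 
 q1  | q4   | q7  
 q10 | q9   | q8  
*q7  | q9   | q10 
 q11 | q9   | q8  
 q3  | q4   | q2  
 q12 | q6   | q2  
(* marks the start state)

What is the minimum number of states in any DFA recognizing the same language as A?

First remove the unreachable states {q0,q12}; 11 states remain.
P0 = {q1,q3,q5,q7,q8,q9,q10,q11} | {q2,q4,q6}.
Refine {q1,q3,q5,q7,q8,q9,q10,q11} on symbol 0: members go to different blocks, giving {q5,q7,q8,q9,q10,q11} and {q1,q3}.
On input 0, block {q5,q7,q8,q9,q10,q11} splits into {q5,q7,q8,q10,q11} and {q9}.
Split {q5,q7,q8,q10,q11} by δ(·,0) → {q5,q7,q10,q11} and {q8}.
Refine {q5,q7,q10,q11} on symbol 1: members go to different blocks, giving {q5,q7} and {q10,q11}.
Split {q2,q4,q6} by δ(·,0) → {q4,q6} and {q2}.
Refine {q1,q3} on symbol 1: members go to different blocks, giving {q1} and {q3}.
The partition is now stable with 8 blocks: {q5,q7} | {q4,q6} | {q1} | {q9} | {q8} | {q10,q11} | {q2} | {q3}.

8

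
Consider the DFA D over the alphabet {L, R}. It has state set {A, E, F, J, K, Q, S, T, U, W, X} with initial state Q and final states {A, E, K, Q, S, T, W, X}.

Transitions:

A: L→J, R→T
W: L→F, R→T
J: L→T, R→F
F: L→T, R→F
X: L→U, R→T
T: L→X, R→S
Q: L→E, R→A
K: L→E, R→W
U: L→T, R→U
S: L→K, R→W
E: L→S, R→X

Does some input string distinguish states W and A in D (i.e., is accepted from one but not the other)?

No

P0 = {A,E,K,Q,S,T,W,X} | {F,J,U}.
Refine {A,E,K,Q,S,T,W,X} on symbol L: members go to different blocks, giving {E,K,Q,S,T} and {A,W,X}.
On input L, block {E,K,Q,S,T} splits into {E,K,Q,S} and {T}.
No further refinement is possible. Final partition (4 blocks): {E,K,Q,S} | {F,J,U} | {A,W,X} | {T}.
W and A lie in the same block of the stable partition, so they are equivalent — no string distinguishes them.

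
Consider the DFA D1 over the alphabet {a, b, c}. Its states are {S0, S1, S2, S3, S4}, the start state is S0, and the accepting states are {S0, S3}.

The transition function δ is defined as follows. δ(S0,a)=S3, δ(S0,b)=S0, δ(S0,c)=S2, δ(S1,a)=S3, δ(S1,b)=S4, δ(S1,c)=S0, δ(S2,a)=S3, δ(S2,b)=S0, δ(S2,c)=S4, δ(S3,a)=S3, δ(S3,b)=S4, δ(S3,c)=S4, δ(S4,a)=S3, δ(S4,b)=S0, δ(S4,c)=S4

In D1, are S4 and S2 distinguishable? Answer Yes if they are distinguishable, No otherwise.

No

States {S1} cannot be reached from the start state, so discard them.
Start with accepting vs non-accepting: {S0,S3} | {S2,S4}.
Split {S0,S3} by δ(·,b) → {S0} and {S3}.
No further refinement is possible. Final partition (3 blocks): {S0} | {S2,S4} | {S3}.
S4 and S2 lie in the same block of the stable partition, so they are equivalent — no string distinguishes them.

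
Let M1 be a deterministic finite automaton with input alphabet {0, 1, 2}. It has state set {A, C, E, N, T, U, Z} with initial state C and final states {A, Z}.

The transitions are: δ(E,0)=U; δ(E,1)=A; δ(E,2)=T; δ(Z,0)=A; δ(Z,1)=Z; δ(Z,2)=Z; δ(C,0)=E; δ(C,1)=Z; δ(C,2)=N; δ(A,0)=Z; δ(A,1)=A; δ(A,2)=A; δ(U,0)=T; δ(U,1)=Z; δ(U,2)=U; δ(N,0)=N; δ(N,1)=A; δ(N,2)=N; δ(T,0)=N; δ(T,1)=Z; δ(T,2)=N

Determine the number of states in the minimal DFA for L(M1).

2

Initial partition by acceptance: {A,Z} | {C,E,N,T,U}.
The partition is now stable with 2 blocks: {A,Z} | {C,E,N,T,U}.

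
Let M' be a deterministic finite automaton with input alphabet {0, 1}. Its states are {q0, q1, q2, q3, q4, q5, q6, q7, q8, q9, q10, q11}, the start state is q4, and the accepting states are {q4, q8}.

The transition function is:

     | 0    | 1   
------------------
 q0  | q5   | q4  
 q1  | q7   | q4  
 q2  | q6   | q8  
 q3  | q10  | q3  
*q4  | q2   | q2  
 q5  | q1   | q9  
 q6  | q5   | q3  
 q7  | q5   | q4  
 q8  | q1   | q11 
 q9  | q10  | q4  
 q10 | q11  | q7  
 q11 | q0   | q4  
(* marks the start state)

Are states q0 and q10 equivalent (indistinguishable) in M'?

No

Every state is reachable, so we keep all 12.
P0 = {q4,q8} | {q0,q1,q2,q3,q5,q6,q7,q9,q10,q11}.
Refine {q0,q1,q2,q3,q5,q6,q7,q9,q10,q11} on symbol 1: members go to different blocks, giving {q0,q1,q2,q7,q9,q11} and {q3,q5,q6,q10}.
Split {q0,q1,q2,q7,q9,q11} by δ(·,0) → {q0,q2,q7,q9} and {q1,q11}.
On input 0, block {q4,q8} splits into {q4} and {q8}.
On input 1, block {q0,q2,q7,q9} splits into {q0,q7,q9} and {q2}.
On input 0, block {q3,q5,q6,q10} splits into {q3,q6} and {q5,q10}.
Stable partition: {q4} | {q0,q7,q9} | {q3,q6} | {q1,q11} | {q8} | {q2} | {q5,q10} — 7 equivalence classes.
q0 and q10 end up in different blocks, so they are distinguishable. For instance, the string '1' is accepted from only q0.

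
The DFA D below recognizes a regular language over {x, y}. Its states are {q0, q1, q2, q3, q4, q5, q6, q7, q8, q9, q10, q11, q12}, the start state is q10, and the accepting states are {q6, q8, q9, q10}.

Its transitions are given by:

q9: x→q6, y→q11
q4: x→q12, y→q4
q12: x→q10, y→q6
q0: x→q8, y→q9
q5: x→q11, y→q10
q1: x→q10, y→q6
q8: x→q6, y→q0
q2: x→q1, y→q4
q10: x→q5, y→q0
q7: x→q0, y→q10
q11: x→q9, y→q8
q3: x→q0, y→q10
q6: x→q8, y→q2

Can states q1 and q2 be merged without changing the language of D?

No

Reachable states from the start: {q0,q1,q2,q4,q5,q6,q8,q9,q10,q11,q12}. Unreachable: {q3,q7} — drop them.
Start with accepting vs non-accepting: {q6,q8,q9,q10} | {q0,q1,q2,q4,q5,q11,q12}.
Refine {q6,q8,q9,q10} on symbol x: members go to different blocks, giving {q6,q8,q9} and {q10}.
Refine {q0,q1,q2,q4,q5,q11,q12} on symbol x: members go to different blocks, giving {q2,q4,q5} and {q0,q11} and {q1,q12}.
On input y, block {q6,q8,q9} splits into {q8,q9} and {q6}.
Refine {q2,q4,q5} on symbol x: members go to different blocks, giving {q2,q4} and {q5}.
The partition is now stable with 7 blocks: {q8,q9} | {q2,q4} | {q10} | {q0,q11} | {q1,q12} | {q6} | {q5}.
q1 and q2 end up in different blocks, so they are distinguishable. For instance, the string 'x' is accepted from only q1.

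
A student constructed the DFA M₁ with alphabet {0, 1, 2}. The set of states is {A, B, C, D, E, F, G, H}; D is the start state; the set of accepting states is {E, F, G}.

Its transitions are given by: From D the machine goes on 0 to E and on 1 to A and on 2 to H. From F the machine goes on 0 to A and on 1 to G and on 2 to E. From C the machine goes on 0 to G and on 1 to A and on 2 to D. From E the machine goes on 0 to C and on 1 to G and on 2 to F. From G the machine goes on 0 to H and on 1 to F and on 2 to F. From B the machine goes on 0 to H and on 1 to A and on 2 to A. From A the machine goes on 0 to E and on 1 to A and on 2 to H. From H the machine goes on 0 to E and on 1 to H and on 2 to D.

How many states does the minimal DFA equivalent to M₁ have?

2

Reachable states from the start: {A,C,D,E,F,G,H}. Unreachable: {B} — drop them.
Start with accepting vs non-accepting: {E,F,G} | {A,C,D,H}.
Stable partition: {E,F,G} | {A,C,D,H} — 2 equivalence classes.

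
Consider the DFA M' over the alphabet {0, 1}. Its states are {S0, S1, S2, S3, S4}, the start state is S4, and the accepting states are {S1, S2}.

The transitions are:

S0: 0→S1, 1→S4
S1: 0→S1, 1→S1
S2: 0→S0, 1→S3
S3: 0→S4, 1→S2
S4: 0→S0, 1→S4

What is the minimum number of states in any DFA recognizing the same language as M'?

3

States {S2,S3} cannot be reached from the start state, so discard them.
Start with accepting vs non-accepting: {S1} | {S0,S4}.
Split {S0,S4} by δ(·,0) → {S0} and {S4}.
The partition is now stable with 3 blocks: {S1} | {S0} | {S4}.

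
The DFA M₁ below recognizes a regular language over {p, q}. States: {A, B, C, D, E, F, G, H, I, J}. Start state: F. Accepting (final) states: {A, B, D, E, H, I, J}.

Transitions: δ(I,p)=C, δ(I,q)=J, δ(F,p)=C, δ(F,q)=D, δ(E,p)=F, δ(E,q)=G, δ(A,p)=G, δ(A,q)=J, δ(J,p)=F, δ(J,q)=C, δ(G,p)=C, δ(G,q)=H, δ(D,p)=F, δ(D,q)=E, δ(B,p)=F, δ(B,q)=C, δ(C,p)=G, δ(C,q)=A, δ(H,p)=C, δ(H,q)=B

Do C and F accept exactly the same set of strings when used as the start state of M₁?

States {I} cannot be reached from the start state, so discard them.
Initial partition by acceptance: {A,B,D,E,H,J} | {C,F,G}.
Split {A,B,D,E,H,J} by δ(·,q) → {A,D,H} and {B,E,J}.
The partition is now stable with 3 blocks: {A,D,H} | {C,F,G} | {B,E,J}.
C and F lie in the same block of the stable partition, so they are equivalent — no string distinguishes them.

Yes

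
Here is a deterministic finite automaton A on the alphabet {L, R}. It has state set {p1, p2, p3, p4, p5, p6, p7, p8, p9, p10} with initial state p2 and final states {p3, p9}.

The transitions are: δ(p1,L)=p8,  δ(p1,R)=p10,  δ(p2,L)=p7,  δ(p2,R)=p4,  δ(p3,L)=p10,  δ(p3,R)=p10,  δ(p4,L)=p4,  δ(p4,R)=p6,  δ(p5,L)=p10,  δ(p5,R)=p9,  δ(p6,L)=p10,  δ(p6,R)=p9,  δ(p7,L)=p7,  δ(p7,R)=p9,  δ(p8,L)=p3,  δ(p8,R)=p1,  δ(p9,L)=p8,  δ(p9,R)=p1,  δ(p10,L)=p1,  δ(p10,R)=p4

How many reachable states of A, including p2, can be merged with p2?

First remove the unreachable states {p5}; 9 states remain.
Start with accepting vs non-accepting: {p3,p9} | {p1,p2,p4,p6,p7,p8,p10}.
Refine {p1,p2,p4,p6,p7,p8,p10} on symbol L: members go to different blocks, giving {p1,p2,p4,p6,p7,p10} and {p8}.
Refine {p3,p9} on symbol L: members go to different blocks, giving {p3} and {p9}.
Split {p1,p2,p4,p6,p7,p10} by δ(·,L) → {p2,p4,p6,p7,p10} and {p1}.
Refine {p2,p4,p6,p7,p10} on symbol L: members go to different blocks, giving {p2,p4,p6,p7} and {p10}.
On input L, block {p2,p4,p6,p7} splits into {p2,p4,p7} and {p6}.
Split {p2,p4,p7} by δ(·,R) → {p2} and {p4} and {p7}.
Stable partition: {p3} | {p2} | {p8} | {p9} | {p1} | {p10} | {p6} | {p4} | {p7} — 9 equivalence classes.
The equivalence class containing p2 is {p2}, of size 1.

1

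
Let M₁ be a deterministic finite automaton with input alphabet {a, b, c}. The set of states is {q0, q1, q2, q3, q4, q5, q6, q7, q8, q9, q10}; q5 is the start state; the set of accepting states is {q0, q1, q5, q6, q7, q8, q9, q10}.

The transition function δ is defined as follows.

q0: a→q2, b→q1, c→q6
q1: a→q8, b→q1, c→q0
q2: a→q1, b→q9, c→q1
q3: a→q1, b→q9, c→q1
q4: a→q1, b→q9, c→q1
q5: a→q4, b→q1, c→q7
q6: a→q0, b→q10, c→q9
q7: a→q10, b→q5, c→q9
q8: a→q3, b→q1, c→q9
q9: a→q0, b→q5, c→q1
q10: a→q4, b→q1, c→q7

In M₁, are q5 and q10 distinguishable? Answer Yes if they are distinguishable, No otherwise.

No

Initial partition by acceptance: {q0,q1,q5,q6,q7,q8,q9,q10} | {q2,q3,q4}.
Split {q0,q1,q5,q6,q7,q8,q9,q10} by δ(·,a) → {q0,q5,q8,q10} and {q1,q6,q7,q9}.
On input b, block {q1,q6,q7,q9} splits into {q6,q7,q9} and {q1}.
Refine {q6,q7,q9} on symbol c: members go to different blocks, giving {q6,q7} and {q9}.
On input c, block {q0,q5,q8,q10} splits into {q0,q5,q10} and {q8}.
The partition is now stable with 6 blocks: {q0,q5,q10} | {q2,q3,q4} | {q6,q7} | {q1} | {q9} | {q8}.
q5 and q10 lie in the same block of the stable partition, so they are equivalent — no string distinguishes them.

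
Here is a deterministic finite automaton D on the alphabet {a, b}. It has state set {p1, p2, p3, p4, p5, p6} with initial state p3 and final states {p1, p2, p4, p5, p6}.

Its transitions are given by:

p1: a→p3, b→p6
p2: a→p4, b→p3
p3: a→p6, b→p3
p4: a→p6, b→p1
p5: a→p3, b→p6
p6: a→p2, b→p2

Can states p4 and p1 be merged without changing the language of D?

No

Reachable states from the start: {p1,p2,p3,p4,p6}. Unreachable: {p5} — drop them.
P0 = {p1,p2,p4,p6} | {p3}.
On input a, block {p1,p2,p4,p6} splits into {p2,p4,p6} and {p1}.
Split {p2,p4,p6} by δ(·,b) → {p2} and {p4} and {p6}.
Stable partition: {p2} | {p3} | {p1} | {p4} | {p6} — 5 equivalence classes.
p4 and p1 end up in different blocks, so they are distinguishable. For instance, the string 'a' is accepted from only p4.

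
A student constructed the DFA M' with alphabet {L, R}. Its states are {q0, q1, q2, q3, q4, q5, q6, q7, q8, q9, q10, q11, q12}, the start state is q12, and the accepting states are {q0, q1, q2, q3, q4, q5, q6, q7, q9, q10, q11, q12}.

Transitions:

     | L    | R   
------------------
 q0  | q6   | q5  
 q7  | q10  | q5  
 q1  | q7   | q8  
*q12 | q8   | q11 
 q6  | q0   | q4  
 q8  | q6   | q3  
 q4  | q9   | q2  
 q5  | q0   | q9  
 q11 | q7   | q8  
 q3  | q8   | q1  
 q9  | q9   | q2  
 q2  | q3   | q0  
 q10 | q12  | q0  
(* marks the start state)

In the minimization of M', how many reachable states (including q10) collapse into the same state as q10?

All states are reachable from the start state.
Start with accepting vs non-accepting: {q0,q1,q2,q3,q4,q5,q6,q7,q9,q10,q11,q12} | {q8}.
On input L, block {q0,q1,q2,q3,q4,q5,q6,q7,q9,q10,q11,q12} splits into {q0,q1,q2,q4,q5,q6,q7,q9,q10,q11} and {q3,q12}.
Split {q0,q1,q2,q4,q5,q6,q7,q9,q10,q11} by δ(·,L) → {q0,q1,q4,q5,q6,q7,q9,q11} and {q2,q10}.
Split {q0,q1,q4,q5,q6,q7,q9,q11} by δ(·,L) → {q0,q1,q4,q5,q6,q9,q11} and {q7}.
Split {q0,q1,q4,q5,q6,q9,q11} by δ(·,L) → {q0,q4,q5,q6,q9} and {q1,q11}.
On input R, block {q0,q4,q5,q6,q9} splits into {q0,q5,q6} and {q4,q9}.
Split {q0,q5,q6} by δ(·,R) → {q5,q6} and {q0}.
No further refinement is possible. Final partition (8 blocks): {q5,q6} | {q8} | {q3,q12} | {q2,q10} | {q7} | {q1,q11} | {q4,q9} | {q0}.
State q10 belongs to the block {q2,q10}, which has 2 states.

2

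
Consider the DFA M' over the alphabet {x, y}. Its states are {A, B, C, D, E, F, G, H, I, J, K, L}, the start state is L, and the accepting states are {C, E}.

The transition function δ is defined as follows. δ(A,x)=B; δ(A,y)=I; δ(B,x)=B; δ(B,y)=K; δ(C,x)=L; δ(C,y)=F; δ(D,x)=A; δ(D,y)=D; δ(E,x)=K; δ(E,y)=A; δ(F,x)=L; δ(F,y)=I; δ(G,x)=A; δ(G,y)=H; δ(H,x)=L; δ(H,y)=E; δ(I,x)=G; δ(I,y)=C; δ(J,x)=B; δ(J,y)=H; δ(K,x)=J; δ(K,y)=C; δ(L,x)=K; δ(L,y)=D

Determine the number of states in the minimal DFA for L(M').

9

Every state is reachable, so we keep all 12.
Start with accepting vs non-accepting: {C,E} | {A,B,D,F,G,H,I,J,K,L}.
Split {A,B,D,F,G,H,I,J,K,L} by δ(·,y) → {A,B,D,F,G,J,L} and {H,I,K}.
Split {C,E} by δ(·,x) → {C} and {E}.
On input x, block {A,B,D,F,G,J,L} splits into {A,B,D,F,G,J} and {L}.
Split {A,B,D,F,G,J} by δ(·,x) → {A,B,D,G,J} and {F}.
On input y, block {A,B,D,G,J} splits into {A,B,G,J} and {D}.
Split {H,I,K} by δ(·,x) → {I,K} and {H}.
Refine {A,B,G,J} on symbol y: members go to different blocks, giving {A,B} and {G,J}.
Stable partition: {C} | {A,B} | {I,K} | {E} | {L} | {F} | {D} | {H} | {G,J} — 9 equivalence classes.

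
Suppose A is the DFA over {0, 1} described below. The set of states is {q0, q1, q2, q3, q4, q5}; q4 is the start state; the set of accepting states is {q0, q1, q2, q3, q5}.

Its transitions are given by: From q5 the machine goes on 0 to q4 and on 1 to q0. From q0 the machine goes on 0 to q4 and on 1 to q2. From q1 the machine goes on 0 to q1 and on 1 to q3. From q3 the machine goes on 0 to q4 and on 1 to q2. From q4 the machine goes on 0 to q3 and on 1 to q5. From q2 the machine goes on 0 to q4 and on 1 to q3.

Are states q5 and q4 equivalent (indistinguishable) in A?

Reachable states from the start: {q0,q2,q3,q4,q5}. Unreachable: {q1} — drop them.
Start with accepting vs non-accepting: {q0,q2,q3,q5} | {q4}.
No further refinement is possible. Final partition (2 blocks): {q0,q2,q3,q5} | {q4}.
q5 and q4 end up in different blocks, so they are distinguishable. For instance, the string 'ε' is accepted from only q5.

No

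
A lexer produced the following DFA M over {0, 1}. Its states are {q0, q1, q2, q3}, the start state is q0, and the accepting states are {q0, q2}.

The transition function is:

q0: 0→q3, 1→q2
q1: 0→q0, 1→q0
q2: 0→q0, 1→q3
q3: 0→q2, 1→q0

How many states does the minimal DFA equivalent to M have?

States {q1} cannot be reached from the start state, so discard them.
P0 = {q0,q2} | {q3}.
On input 0, block {q0,q2} splits into {q0} and {q2}.
No further refinement is possible. Final partition (3 blocks): {q0} | {q3} | {q2}.

3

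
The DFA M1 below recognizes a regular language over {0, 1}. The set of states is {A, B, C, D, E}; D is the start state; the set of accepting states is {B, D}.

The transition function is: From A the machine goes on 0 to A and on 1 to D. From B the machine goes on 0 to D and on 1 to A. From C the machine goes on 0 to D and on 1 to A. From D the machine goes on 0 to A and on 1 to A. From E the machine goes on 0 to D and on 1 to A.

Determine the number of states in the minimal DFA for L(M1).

2

States {B,C,E} cannot be reached from the start state, so discard them.
Initial partition by acceptance: {D} | {A}.
No further refinement is possible. Final partition (2 blocks): {D} | {A}.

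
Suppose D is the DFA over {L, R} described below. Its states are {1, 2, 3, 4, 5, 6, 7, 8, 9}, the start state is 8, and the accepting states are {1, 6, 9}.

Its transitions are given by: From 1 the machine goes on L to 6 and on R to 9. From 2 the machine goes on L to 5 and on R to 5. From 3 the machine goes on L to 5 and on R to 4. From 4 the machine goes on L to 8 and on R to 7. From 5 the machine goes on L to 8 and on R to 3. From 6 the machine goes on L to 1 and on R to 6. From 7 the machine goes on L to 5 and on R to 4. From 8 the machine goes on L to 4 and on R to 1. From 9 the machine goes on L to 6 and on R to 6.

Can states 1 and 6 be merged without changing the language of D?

First remove the unreachable states {2}; 8 states remain.
Initial partition by acceptance: {1,6,9} | {3,4,5,7,8}.
Refine {3,4,5,7,8} on symbol R: members go to different blocks, giving {3,4,5,7} and {8}.
Refine {3,4,5,7} on symbol L: members go to different blocks, giving {3,7} and {4,5}.
Stable partition: {1,6,9} | {3,7} | {8} | {4,5} — 4 equivalence classes.
1 and 6 lie in the same block of the stable partition, so they are equivalent — no string distinguishes them.

Yes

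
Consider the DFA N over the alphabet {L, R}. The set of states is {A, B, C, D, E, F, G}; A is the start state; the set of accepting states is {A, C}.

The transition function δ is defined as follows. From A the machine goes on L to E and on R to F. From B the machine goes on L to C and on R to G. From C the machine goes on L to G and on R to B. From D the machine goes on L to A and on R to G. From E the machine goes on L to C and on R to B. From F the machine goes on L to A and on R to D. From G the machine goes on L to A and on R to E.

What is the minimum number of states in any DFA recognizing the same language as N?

All states are reachable from the start state.
P0 = {A,C} | {B,D,E,F,G}.
The partition is now stable with 2 blocks: {A,C} | {B,D,E,F,G}.

2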